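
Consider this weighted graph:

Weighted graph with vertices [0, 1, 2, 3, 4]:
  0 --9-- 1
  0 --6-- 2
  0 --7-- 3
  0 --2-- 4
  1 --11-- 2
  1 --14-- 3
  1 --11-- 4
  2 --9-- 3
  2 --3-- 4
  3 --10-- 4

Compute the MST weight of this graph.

Applying Kruskal's algorithm (sort edges by weight, add if no cycle):
  Add (0,4) w=2
  Add (2,4) w=3
  Skip (0,2) w=6 (creates cycle)
  Add (0,3) w=7
  Add (0,1) w=9
  Skip (2,3) w=9 (creates cycle)
  Skip (3,4) w=10 (creates cycle)
  Skip (1,4) w=11 (creates cycle)
  Skip (1,2) w=11 (creates cycle)
  Skip (1,3) w=14 (creates cycle)
MST weight = 21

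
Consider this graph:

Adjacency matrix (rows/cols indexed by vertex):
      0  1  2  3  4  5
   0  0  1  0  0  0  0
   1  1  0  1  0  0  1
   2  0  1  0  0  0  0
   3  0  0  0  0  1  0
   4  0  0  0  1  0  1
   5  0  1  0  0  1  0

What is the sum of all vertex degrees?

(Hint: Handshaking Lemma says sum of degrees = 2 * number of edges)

Count edges: 5 edges.
By Handshaking Lemma: sum of degrees = 2 * 5 = 10.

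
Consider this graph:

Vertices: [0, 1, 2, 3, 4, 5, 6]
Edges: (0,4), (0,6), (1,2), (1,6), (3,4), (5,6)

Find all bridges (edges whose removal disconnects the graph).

A bridge is an edge whose removal increases the number of connected components.
Bridges found: (0,4), (0,6), (1,2), (1,6), (3,4), (5,6)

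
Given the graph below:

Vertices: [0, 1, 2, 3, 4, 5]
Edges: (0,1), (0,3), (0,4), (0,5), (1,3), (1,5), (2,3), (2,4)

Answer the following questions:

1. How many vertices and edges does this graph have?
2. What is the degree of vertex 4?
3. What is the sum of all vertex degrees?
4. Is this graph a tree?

Count: 6 vertices, 8 edges.
Vertex 4 has neighbors [0, 2], degree = 2.
Handshaking lemma: 2 * 8 = 16.
A tree on 6 vertices has 5 edges. This graph has 8 edges (3 extra). Not a tree.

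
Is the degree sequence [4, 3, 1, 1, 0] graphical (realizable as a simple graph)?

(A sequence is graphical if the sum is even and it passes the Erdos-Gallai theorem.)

Sum of degrees = 9. Sum is odd, so the sequence is NOT graphical.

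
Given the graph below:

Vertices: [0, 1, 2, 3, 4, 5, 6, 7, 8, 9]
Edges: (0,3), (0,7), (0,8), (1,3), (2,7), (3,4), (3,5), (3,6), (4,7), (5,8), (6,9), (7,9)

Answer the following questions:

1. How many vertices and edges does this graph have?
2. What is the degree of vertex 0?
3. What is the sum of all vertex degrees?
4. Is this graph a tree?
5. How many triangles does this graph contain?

Count: 10 vertices, 12 edges.
Vertex 0 has neighbors [3, 7, 8], degree = 3.
Handshaking lemma: 2 * 12 = 24.
A tree on 10 vertices has 9 edges. This graph has 12 edges (3 extra). Not a tree.
Number of triangles = 0.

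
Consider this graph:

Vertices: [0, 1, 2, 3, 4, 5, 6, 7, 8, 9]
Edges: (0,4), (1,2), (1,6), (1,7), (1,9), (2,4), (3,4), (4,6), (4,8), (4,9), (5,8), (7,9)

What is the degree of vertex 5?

Vertex 5 has neighbors [8], so deg(5) = 1.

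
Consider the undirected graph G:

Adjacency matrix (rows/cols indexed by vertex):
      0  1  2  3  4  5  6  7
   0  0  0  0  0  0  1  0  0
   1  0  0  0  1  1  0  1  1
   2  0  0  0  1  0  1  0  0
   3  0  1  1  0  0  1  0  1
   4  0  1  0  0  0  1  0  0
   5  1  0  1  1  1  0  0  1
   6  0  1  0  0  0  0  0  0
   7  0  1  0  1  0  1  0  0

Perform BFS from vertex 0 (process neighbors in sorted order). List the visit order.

BFS from vertex 0 (neighbors processed in ascending order):
Visit order: 0, 5, 2, 3, 4, 7, 1, 6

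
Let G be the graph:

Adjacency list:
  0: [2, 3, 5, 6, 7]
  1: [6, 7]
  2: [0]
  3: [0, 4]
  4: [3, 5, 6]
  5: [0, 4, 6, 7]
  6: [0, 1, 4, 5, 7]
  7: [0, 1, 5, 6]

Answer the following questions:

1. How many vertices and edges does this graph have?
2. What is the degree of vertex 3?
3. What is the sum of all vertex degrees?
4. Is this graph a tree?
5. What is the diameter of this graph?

Count: 8 vertices, 13 edges.
Vertex 3 has neighbors [0, 4], degree = 2.
Handshaking lemma: 2 * 13 = 26.
A tree on 8 vertices has 7 edges. This graph has 13 edges (6 extra). Not a tree.
Diameter (longest shortest path) = 3.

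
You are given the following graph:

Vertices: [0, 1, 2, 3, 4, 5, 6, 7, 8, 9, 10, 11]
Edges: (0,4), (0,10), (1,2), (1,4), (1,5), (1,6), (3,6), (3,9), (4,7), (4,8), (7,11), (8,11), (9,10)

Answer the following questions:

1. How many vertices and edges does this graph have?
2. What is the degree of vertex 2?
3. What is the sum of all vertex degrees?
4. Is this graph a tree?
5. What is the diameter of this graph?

Count: 12 vertices, 13 edges.
Vertex 2 has neighbors [1], degree = 1.
Handshaking lemma: 2 * 13 = 26.
A tree on 12 vertices has 11 edges. This graph has 13 edges (2 extra). Not a tree.
Diameter (longest shortest path) = 5.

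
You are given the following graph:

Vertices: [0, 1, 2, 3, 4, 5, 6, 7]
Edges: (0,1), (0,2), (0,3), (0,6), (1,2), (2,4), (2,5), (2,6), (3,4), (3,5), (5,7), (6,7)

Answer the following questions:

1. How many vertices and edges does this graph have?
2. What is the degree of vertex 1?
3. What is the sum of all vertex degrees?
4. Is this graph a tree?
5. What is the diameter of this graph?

Count: 8 vertices, 12 edges.
Vertex 1 has neighbors [0, 2], degree = 2.
Handshaking lemma: 2 * 12 = 24.
A tree on 8 vertices has 7 edges. This graph has 12 edges (5 extra). Not a tree.
Diameter (longest shortest path) = 3.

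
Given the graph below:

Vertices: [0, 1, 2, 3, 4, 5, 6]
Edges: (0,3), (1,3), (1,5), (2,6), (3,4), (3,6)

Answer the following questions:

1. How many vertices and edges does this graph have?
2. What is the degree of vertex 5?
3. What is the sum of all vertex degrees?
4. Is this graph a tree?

Count: 7 vertices, 6 edges.
Vertex 5 has neighbors [1], degree = 1.
Handshaking lemma: 2 * 6 = 12.
A graph is a tree iff it is connected and has exactly n-1 edges. This graph is connected (all 7 vertices in one component) and has 7-1 = 6 edges. It is a tree.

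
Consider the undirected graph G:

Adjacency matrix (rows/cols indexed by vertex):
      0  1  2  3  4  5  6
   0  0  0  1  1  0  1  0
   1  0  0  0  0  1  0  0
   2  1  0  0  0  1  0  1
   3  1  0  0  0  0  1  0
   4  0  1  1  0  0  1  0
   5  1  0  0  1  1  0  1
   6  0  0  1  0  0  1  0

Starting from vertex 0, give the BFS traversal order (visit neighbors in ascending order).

BFS from vertex 0 (neighbors processed in ascending order):
Visit order: 0, 2, 3, 5, 4, 6, 1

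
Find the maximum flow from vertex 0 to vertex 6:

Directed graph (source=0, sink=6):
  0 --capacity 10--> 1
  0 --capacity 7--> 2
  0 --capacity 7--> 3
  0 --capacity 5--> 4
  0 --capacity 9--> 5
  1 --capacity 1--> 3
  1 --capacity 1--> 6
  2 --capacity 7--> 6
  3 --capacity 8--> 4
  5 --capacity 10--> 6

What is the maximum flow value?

Computing max flow:
  Flow on (0->1): 1/10
  Flow on (0->2): 7/7
  Flow on (0->5): 9/9
  Flow on (1->6): 1/1
  Flow on (2->6): 7/7
  Flow on (5->6): 9/10
Maximum flow = 17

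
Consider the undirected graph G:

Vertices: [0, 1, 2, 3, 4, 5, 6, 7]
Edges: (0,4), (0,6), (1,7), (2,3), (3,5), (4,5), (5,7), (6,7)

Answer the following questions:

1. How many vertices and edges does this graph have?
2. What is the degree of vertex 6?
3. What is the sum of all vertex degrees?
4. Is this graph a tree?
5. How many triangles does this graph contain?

Count: 8 vertices, 8 edges.
Vertex 6 has neighbors [0, 7], degree = 2.
Handshaking lemma: 2 * 8 = 16.
A tree on 8 vertices has 7 edges. This graph has 8 edges (1 extra). Not a tree.
Number of triangles = 0.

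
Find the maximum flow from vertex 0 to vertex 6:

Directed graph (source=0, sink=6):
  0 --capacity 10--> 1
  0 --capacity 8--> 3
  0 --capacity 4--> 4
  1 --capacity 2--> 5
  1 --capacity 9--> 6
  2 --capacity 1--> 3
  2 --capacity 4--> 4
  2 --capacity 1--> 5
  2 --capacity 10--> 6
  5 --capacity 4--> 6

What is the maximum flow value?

Computing max flow:
  Flow on (0->1): 10/10
  Flow on (1->5): 1/2
  Flow on (1->6): 9/9
  Flow on (5->6): 1/4
Maximum flow = 10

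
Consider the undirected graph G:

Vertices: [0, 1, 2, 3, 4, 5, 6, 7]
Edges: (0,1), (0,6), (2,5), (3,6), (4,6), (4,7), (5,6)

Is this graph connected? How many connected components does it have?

Checking connectivity: the graph has 1 connected component(s).
All vertices are reachable from each other. The graph IS connected.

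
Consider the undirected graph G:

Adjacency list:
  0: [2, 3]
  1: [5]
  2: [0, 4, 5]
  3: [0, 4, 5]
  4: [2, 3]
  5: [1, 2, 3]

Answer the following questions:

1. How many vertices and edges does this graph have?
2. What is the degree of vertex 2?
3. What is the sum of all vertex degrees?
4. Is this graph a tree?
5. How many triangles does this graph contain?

Count: 6 vertices, 7 edges.
Vertex 2 has neighbors [0, 4, 5], degree = 3.
Handshaking lemma: 2 * 7 = 14.
A tree on 6 vertices has 5 edges. This graph has 7 edges (2 extra). Not a tree.
Number of triangles = 0.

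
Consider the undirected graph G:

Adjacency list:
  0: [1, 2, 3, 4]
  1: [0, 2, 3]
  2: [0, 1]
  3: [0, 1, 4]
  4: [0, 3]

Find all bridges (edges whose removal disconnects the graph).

No bridges found. The graph is 2-edge-connected (no single edge removal disconnects it).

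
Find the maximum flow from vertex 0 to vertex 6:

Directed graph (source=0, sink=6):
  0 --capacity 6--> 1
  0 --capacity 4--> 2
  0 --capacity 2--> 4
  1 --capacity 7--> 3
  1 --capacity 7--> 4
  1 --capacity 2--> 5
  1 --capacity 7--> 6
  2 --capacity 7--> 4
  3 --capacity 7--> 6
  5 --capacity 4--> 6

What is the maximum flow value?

Computing max flow:
  Flow on (0->1): 6/6
  Flow on (1->6): 6/7
Maximum flow = 6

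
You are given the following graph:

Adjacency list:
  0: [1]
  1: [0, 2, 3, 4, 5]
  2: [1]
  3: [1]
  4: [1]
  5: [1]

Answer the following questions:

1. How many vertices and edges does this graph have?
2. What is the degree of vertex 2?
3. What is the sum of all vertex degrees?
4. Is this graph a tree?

Count: 6 vertices, 5 edges.
Vertex 2 has neighbors [1], degree = 1.
Handshaking lemma: 2 * 5 = 10.
A graph is a tree iff it is connected and has exactly n-1 edges. This graph is connected (all 6 vertices in one component) and has 6-1 = 5 edges. It is a tree.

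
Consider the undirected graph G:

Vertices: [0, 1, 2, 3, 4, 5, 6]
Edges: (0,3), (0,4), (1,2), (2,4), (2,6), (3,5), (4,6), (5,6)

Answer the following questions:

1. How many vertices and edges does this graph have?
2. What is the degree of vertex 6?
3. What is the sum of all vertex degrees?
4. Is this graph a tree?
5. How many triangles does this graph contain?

Count: 7 vertices, 8 edges.
Vertex 6 has neighbors [2, 4, 5], degree = 3.
Handshaking lemma: 2 * 8 = 16.
A tree on 7 vertices has 6 edges. This graph has 8 edges (2 extra). Not a tree.
Number of triangles = 1.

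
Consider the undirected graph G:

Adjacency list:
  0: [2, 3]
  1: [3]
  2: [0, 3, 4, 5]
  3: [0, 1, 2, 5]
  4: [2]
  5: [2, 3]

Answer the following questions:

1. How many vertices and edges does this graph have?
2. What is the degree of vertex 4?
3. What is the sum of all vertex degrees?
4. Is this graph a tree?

Count: 6 vertices, 7 edges.
Vertex 4 has neighbors [2], degree = 1.
Handshaking lemma: 2 * 7 = 14.
A tree on 6 vertices has 5 edges. This graph has 7 edges (2 extra). Not a tree.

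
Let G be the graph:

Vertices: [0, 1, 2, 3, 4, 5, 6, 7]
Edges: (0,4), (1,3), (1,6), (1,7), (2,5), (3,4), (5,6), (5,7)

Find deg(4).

Vertex 4 has neighbors [0, 3], so deg(4) = 2.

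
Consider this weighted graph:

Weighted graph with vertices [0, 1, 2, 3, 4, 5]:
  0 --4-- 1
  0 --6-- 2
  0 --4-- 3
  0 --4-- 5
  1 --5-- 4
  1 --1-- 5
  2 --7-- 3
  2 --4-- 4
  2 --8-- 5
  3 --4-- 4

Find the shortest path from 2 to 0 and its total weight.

Using Dijkstra's algorithm from vertex 2:
Shortest path: 2 -> 0
Total weight: 6 = 6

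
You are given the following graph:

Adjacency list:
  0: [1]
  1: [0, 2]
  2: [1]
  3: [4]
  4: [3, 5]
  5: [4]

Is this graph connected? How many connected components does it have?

Checking connectivity: the graph has 2 connected component(s).
Components: [[0, 1, 2], [3, 4, 5]]. The graph is NOT connected.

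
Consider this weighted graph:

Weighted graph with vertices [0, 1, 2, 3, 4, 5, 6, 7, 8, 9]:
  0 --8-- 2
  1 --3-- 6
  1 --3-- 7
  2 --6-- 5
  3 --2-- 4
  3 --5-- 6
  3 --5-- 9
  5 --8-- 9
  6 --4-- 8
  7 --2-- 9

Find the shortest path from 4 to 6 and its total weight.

Using Dijkstra's algorithm from vertex 4:
Shortest path: 4 -> 3 -> 6
Total weight: 2 + 5 = 7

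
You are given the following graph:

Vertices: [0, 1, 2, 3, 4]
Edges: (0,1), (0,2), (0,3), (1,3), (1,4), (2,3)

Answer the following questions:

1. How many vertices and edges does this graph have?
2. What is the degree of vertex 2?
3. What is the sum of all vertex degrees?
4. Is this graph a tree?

Count: 5 vertices, 6 edges.
Vertex 2 has neighbors [0, 3], degree = 2.
Handshaking lemma: 2 * 6 = 12.
A tree on 5 vertices has 4 edges. This graph has 6 edges (2 extra). Not a tree.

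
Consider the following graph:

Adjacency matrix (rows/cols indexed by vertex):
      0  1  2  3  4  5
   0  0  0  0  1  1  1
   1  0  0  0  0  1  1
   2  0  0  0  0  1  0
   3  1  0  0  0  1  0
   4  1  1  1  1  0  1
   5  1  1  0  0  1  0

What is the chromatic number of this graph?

The graph has a maximum clique of size 3 (lower bound on chromatic number).
A valid 3-coloring: {0: 1, 1: 1, 2: 1, 3: 2, 4: 0, 5: 2}.
Chromatic number = 3.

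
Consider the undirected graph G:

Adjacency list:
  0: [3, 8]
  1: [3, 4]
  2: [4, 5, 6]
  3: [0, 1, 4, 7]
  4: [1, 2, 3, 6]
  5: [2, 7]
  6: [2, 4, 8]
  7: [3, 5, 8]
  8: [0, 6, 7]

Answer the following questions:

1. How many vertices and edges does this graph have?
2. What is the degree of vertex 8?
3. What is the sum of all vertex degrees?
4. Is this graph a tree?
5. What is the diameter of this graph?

Count: 9 vertices, 13 edges.
Vertex 8 has neighbors [0, 6, 7], degree = 3.
Handshaking lemma: 2 * 13 = 26.
A tree on 9 vertices has 8 edges. This graph has 13 edges (5 extra). Not a tree.
Diameter (longest shortest path) = 3.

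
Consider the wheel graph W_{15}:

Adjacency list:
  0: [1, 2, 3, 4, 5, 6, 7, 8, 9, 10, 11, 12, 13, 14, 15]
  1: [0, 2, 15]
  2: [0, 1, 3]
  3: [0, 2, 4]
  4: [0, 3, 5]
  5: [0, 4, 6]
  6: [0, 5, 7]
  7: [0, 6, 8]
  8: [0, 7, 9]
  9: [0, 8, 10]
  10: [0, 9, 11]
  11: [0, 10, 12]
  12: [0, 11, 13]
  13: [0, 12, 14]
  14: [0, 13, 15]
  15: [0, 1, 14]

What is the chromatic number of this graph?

W_{15} = C_{15} plus a hub adjacent to every cycle vertex.
The outer cycle needs 3 colors (odd cycle); the hub is adjacent to all of them so needs a fresh color.
Chromatic number = 3 + 1 = 4.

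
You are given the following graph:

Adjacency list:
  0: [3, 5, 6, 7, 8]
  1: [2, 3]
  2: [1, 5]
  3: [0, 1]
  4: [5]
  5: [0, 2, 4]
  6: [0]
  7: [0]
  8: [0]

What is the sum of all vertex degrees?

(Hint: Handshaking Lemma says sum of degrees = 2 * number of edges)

Count edges: 9 edges.
By Handshaking Lemma: sum of degrees = 2 * 9 = 18.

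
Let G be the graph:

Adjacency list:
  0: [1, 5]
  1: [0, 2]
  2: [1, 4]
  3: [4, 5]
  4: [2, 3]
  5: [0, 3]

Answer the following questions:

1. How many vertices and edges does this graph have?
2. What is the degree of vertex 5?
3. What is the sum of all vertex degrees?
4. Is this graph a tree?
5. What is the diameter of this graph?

Count: 6 vertices, 6 edges.
Vertex 5 has neighbors [0, 3], degree = 2.
Handshaking lemma: 2 * 6 = 12.
A tree on 6 vertices has 5 edges. This graph has 6 edges (1 extra). Not a tree.
Diameter (longest shortest path) = 3.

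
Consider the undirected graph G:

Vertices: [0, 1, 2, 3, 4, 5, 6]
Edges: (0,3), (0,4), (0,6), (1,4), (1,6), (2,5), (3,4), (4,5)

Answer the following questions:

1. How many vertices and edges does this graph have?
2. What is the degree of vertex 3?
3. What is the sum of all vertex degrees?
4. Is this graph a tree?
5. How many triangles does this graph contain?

Count: 7 vertices, 8 edges.
Vertex 3 has neighbors [0, 4], degree = 2.
Handshaking lemma: 2 * 8 = 16.
A tree on 7 vertices has 6 edges. This graph has 8 edges (2 extra). Not a tree.
Number of triangles = 1.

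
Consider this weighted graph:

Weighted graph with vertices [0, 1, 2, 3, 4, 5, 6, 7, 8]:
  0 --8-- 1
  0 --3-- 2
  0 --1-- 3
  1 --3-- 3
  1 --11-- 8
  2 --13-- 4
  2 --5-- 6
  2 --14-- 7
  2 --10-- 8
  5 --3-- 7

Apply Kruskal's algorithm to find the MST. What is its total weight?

Applying Kruskal's algorithm (sort edges by weight, add if no cycle):
  Add (0,3) w=1
  Add (0,2) w=3
  Add (1,3) w=3
  Add (5,7) w=3
  Add (2,6) w=5
  Skip (0,1) w=8 (creates cycle)
  Add (2,8) w=10
  Skip (1,8) w=11 (creates cycle)
  Add (2,4) w=13
  Add (2,7) w=14
MST weight = 52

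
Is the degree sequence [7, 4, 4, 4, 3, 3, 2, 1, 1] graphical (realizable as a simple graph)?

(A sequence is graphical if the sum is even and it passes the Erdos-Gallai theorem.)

Sum of degrees = 29. Sum is odd, so the sequence is NOT graphical.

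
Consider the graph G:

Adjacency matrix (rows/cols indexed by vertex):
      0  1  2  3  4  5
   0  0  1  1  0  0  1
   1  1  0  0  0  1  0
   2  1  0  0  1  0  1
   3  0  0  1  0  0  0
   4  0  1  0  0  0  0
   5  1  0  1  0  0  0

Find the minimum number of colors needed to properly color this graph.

The graph has a maximum clique of size 3 (lower bound on chromatic number).
A valid 3-coloring: {0: 0, 1: 1, 2: 1, 3: 0, 4: 0, 5: 2}.
Chromatic number = 3.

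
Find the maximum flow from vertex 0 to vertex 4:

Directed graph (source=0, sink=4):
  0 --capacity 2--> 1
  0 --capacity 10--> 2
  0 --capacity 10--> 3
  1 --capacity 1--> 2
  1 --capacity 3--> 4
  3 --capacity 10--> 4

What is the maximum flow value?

Computing max flow:
  Flow on (0->1): 2/2
  Flow on (0->3): 10/10
  Flow on (1->4): 2/3
  Flow on (3->4): 10/10
Maximum flow = 12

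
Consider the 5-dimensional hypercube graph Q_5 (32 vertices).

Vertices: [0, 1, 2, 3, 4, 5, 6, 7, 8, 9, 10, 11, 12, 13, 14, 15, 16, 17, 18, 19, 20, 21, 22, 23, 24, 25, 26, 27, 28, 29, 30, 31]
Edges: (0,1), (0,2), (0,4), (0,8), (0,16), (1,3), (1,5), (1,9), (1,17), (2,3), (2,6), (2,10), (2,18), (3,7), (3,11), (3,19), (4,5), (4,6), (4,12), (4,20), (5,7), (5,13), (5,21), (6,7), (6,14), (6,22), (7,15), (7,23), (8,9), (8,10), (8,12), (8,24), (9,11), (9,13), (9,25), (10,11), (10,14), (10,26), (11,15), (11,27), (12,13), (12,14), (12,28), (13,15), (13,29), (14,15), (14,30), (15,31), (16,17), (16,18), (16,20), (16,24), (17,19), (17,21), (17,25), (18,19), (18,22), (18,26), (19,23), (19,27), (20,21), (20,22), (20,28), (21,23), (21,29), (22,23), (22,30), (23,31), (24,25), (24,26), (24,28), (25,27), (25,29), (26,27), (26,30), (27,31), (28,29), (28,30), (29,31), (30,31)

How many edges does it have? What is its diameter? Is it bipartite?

The 5-dimensional hypercube Q_5 has 32 vertices and each vertex has degree 5.
Total edges = 32 * 5 / 2 = 80.
Diameter = 5 (max Hamming distance between binary labels).
Hypercubes are bipartite (partition by parity of binary representation).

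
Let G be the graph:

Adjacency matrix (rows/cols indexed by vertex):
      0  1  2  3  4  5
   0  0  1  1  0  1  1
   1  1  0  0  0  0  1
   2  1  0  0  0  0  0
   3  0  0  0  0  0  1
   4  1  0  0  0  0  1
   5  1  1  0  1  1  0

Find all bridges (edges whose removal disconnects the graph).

A bridge is an edge whose removal increases the number of connected components.
Bridges found: (0,2), (3,5)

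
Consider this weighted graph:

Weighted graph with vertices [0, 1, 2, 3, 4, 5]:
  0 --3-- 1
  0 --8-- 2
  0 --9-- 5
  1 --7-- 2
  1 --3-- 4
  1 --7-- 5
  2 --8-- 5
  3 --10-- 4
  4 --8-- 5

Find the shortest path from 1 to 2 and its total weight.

Using Dijkstra's algorithm from vertex 1:
Shortest path: 1 -> 2
Total weight: 7 = 7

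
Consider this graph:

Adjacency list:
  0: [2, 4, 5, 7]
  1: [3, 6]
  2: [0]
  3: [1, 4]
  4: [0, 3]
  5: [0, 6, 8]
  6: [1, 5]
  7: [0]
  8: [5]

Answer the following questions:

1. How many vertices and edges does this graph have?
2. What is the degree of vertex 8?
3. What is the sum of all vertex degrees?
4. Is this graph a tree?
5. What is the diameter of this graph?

Count: 9 vertices, 9 edges.
Vertex 8 has neighbors [5], degree = 1.
Handshaking lemma: 2 * 9 = 18.
A tree on 9 vertices has 8 edges. This graph has 9 edges (1 extra). Not a tree.
Diameter (longest shortest path) = 4.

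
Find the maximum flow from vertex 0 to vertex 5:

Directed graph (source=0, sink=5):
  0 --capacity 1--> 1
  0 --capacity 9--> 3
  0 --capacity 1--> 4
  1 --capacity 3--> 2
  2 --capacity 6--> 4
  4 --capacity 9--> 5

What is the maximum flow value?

Computing max flow:
  Flow on (0->1): 1/1
  Flow on (0->4): 1/1
  Flow on (1->2): 1/3
  Flow on (2->4): 1/6
  Flow on (4->5): 2/9
Maximum flow = 2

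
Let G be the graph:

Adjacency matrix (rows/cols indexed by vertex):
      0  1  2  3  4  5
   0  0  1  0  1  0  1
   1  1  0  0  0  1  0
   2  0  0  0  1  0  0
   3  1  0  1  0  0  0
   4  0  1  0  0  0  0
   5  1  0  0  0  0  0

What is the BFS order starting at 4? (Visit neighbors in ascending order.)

BFS from vertex 4 (neighbors processed in ascending order):
Visit order: 4, 1, 0, 3, 5, 2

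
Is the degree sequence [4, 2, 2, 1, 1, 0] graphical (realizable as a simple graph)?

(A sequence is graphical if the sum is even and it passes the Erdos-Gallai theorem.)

Sum of degrees = 10. Sum is even and passes Erdos-Gallai. The sequence IS graphical.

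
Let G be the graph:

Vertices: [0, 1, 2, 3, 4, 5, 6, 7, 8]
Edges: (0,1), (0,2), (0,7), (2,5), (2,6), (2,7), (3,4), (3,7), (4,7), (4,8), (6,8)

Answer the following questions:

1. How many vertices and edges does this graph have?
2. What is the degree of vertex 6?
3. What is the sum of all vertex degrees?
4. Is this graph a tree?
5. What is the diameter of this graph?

Count: 9 vertices, 11 edges.
Vertex 6 has neighbors [2, 8], degree = 2.
Handshaking lemma: 2 * 11 = 22.
A tree on 9 vertices has 8 edges. This graph has 11 edges (3 extra). Not a tree.
Diameter (longest shortest path) = 4.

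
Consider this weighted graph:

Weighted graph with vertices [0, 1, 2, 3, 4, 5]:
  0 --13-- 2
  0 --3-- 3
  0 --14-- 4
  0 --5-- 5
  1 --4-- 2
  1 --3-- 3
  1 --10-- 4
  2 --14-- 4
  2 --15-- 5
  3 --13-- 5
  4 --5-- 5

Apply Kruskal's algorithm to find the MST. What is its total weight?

Applying Kruskal's algorithm (sort edges by weight, add if no cycle):
  Add (0,3) w=3
  Add (1,3) w=3
  Add (1,2) w=4
  Add (0,5) w=5
  Add (4,5) w=5
  Skip (1,4) w=10 (creates cycle)
  Skip (0,2) w=13 (creates cycle)
  Skip (3,5) w=13 (creates cycle)
  Skip (0,4) w=14 (creates cycle)
  Skip (2,4) w=14 (creates cycle)
  Skip (2,5) w=15 (creates cycle)
MST weight = 20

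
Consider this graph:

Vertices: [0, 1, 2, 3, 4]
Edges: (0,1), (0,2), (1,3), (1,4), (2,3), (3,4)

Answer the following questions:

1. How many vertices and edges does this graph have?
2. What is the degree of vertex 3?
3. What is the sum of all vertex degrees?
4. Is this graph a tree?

Count: 5 vertices, 6 edges.
Vertex 3 has neighbors [1, 2, 4], degree = 3.
Handshaking lemma: 2 * 6 = 12.
A tree on 5 vertices has 4 edges. This graph has 6 edges (2 extra). Not a tree.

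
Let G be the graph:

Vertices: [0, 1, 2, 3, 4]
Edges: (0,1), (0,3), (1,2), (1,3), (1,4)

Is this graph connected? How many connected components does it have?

Checking connectivity: the graph has 1 connected component(s).
All vertices are reachable from each other. The graph IS connected.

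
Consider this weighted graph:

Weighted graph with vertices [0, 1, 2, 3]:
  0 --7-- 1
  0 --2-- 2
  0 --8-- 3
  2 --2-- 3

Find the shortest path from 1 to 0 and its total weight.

Using Dijkstra's algorithm from vertex 1:
Shortest path: 1 -> 0
Total weight: 7 = 7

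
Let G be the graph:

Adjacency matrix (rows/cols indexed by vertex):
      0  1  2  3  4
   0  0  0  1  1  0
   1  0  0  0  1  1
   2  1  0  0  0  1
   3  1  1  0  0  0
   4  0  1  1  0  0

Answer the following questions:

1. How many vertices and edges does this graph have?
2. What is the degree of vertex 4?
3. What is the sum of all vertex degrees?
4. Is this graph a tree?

Count: 5 vertices, 5 edges.
Vertex 4 has neighbors [1, 2], degree = 2.
Handshaking lemma: 2 * 5 = 10.
A tree on 5 vertices has 4 edges. This graph has 5 edges (1 extra). Not a tree.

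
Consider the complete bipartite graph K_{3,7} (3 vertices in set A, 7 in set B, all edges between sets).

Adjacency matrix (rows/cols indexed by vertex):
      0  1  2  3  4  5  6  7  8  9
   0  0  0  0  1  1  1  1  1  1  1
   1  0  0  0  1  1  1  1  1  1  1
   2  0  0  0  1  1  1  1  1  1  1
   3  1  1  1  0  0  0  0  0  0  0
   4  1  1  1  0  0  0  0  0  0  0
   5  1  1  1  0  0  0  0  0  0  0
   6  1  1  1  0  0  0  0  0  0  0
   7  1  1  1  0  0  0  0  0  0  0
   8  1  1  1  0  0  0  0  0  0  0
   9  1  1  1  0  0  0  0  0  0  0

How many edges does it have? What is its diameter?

K_{3,7} has 3 * 7 = 21 edges.
Any vertex reaches any opposite-side vertex in 1 step; same-side vertices reach in 2 steps via any opposite-side vertex.
Diameter = 2.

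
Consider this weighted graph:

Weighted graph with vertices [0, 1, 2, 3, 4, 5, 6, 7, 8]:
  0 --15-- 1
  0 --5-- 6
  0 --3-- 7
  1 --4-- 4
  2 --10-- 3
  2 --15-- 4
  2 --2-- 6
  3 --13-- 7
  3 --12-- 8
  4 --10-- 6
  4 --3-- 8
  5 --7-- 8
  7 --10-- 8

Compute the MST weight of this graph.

Applying Kruskal's algorithm (sort edges by weight, add if no cycle):
  Add (2,6) w=2
  Add (0,7) w=3
  Add (4,8) w=3
  Add (1,4) w=4
  Add (0,6) w=5
  Add (5,8) w=7
  Add (2,3) w=10
  Add (4,6) w=10
  Skip (7,8) w=10 (creates cycle)
  Skip (3,8) w=12 (creates cycle)
  Skip (3,7) w=13 (creates cycle)
  Skip (0,1) w=15 (creates cycle)
  Skip (2,4) w=15 (creates cycle)
MST weight = 44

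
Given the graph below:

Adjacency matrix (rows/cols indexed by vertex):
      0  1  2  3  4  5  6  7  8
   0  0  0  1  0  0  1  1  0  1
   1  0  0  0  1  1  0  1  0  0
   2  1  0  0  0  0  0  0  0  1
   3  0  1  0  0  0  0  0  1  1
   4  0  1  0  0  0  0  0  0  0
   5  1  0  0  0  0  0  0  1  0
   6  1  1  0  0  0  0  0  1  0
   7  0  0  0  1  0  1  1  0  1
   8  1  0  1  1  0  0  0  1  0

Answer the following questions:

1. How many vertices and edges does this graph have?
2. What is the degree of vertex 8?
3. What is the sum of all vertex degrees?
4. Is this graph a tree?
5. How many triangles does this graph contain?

Count: 9 vertices, 13 edges.
Vertex 8 has neighbors [0, 2, 3, 7], degree = 4.
Handshaking lemma: 2 * 13 = 26.
A tree on 9 vertices has 8 edges. This graph has 13 edges (5 extra). Not a tree.
Number of triangles = 2.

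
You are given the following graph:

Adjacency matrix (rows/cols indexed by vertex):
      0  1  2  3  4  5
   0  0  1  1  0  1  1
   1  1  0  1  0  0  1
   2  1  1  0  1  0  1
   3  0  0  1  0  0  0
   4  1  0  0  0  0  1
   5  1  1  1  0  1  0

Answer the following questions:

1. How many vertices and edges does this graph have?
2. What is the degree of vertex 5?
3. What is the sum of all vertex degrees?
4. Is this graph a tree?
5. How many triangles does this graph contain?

Count: 6 vertices, 9 edges.
Vertex 5 has neighbors [0, 1, 2, 4], degree = 4.
Handshaking lemma: 2 * 9 = 18.
A tree on 6 vertices has 5 edges. This graph has 9 edges (4 extra). Not a tree.
Number of triangles = 5.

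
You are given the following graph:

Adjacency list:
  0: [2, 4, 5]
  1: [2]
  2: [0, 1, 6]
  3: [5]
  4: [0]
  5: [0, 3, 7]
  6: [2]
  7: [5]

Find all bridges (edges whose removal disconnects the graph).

A bridge is an edge whose removal increases the number of connected components.
Bridges found: (0,2), (0,4), (0,5), (1,2), (2,6), (3,5), (5,7)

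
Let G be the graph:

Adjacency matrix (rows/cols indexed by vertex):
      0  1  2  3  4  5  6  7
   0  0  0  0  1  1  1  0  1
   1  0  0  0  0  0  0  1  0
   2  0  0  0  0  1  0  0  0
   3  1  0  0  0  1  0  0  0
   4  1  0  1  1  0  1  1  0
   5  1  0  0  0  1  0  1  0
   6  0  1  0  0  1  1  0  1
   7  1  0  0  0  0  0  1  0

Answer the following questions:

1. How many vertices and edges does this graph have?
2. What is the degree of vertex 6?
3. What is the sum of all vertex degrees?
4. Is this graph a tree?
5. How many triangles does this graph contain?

Count: 8 vertices, 11 edges.
Vertex 6 has neighbors [1, 4, 5, 7], degree = 4.
Handshaking lemma: 2 * 11 = 22.
A tree on 8 vertices has 7 edges. This graph has 11 edges (4 extra). Not a tree.
Number of triangles = 3.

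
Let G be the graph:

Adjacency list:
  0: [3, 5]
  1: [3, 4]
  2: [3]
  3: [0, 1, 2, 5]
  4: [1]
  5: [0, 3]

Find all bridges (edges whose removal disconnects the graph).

A bridge is an edge whose removal increases the number of connected components.
Bridges found: (1,3), (1,4), (2,3)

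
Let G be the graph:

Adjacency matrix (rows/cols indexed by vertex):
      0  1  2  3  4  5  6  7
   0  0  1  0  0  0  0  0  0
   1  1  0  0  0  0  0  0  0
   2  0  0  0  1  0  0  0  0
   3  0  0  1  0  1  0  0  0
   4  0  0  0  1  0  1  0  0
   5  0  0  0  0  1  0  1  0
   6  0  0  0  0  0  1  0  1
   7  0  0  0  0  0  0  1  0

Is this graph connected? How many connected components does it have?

Checking connectivity: the graph has 2 connected component(s).
Components: [[0, 1], [2, 3, 4, 5, 6, 7]]. The graph is NOT connected.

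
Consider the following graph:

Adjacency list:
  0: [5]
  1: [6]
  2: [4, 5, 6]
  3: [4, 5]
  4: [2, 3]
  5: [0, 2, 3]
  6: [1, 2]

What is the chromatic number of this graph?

The graph has a maximum clique of size 2 (lower bound on chromatic number).
A valid 2-coloring: {0: 0, 1: 0, 2: 0, 3: 0, 4: 1, 5: 1, 6: 1}.
Chromatic number = 2.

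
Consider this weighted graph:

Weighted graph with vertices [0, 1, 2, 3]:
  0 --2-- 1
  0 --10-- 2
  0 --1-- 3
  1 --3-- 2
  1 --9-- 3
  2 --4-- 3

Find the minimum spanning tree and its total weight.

Applying Kruskal's algorithm (sort edges by weight, add if no cycle):
  Add (0,3) w=1
  Add (0,1) w=2
  Add (1,2) w=3
  Skip (2,3) w=4 (creates cycle)
  Skip (1,3) w=9 (creates cycle)
  Skip (0,2) w=10 (creates cycle)
MST weight = 6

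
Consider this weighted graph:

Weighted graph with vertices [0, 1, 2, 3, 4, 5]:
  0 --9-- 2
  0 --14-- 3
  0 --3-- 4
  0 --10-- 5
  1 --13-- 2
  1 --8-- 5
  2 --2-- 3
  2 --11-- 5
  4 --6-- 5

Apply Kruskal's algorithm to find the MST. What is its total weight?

Applying Kruskal's algorithm (sort edges by weight, add if no cycle):
  Add (2,3) w=2
  Add (0,4) w=3
  Add (4,5) w=6
  Add (1,5) w=8
  Add (0,2) w=9
  Skip (0,5) w=10 (creates cycle)
  Skip (2,5) w=11 (creates cycle)
  Skip (1,2) w=13 (creates cycle)
  Skip (0,3) w=14 (creates cycle)
MST weight = 28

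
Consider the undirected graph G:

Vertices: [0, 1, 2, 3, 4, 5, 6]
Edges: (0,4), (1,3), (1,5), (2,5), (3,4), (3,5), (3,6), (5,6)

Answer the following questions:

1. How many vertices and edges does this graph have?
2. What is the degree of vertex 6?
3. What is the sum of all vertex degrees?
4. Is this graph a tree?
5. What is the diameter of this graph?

Count: 7 vertices, 8 edges.
Vertex 6 has neighbors [3, 5], degree = 2.
Handshaking lemma: 2 * 8 = 16.
A tree on 7 vertices has 6 edges. This graph has 8 edges (2 extra). Not a tree.
Diameter (longest shortest path) = 4.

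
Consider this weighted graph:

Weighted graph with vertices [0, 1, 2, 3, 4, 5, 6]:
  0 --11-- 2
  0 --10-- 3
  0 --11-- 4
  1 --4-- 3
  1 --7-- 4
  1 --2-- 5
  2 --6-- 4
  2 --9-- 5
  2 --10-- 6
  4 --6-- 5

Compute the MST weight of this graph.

Applying Kruskal's algorithm (sort edges by weight, add if no cycle):
  Add (1,5) w=2
  Add (1,3) w=4
  Add (2,4) w=6
  Add (4,5) w=6
  Skip (1,4) w=7 (creates cycle)
  Skip (2,5) w=9 (creates cycle)
  Add (0,3) w=10
  Add (2,6) w=10
  Skip (0,4) w=11 (creates cycle)
  Skip (0,2) w=11 (creates cycle)
MST weight = 38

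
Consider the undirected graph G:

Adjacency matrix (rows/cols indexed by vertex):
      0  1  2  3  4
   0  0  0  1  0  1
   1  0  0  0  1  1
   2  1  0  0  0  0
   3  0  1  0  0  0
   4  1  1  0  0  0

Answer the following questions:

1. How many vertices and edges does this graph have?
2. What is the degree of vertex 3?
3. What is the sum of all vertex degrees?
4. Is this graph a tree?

Count: 5 vertices, 4 edges.
Vertex 3 has neighbors [1], degree = 1.
Handshaking lemma: 2 * 4 = 8.
A graph is a tree iff it is connected and has exactly n-1 edges. This graph is connected (all 5 vertices in one component) and has 5-1 = 4 edges. It is a tree.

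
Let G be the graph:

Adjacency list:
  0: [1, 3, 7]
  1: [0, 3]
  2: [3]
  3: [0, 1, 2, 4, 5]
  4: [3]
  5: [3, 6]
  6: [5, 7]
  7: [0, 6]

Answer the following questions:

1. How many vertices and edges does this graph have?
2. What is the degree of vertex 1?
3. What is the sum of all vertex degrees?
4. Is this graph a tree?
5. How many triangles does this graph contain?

Count: 8 vertices, 9 edges.
Vertex 1 has neighbors [0, 3], degree = 2.
Handshaking lemma: 2 * 9 = 18.
A tree on 8 vertices has 7 edges. This graph has 9 edges (2 extra). Not a tree.
Number of triangles = 1.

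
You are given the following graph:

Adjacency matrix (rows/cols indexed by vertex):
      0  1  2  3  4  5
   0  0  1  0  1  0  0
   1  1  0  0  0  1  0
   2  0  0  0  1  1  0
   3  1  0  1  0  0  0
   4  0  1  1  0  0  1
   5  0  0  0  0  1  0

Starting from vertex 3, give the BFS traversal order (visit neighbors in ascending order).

BFS from vertex 3 (neighbors processed in ascending order):
Visit order: 3, 0, 2, 1, 4, 5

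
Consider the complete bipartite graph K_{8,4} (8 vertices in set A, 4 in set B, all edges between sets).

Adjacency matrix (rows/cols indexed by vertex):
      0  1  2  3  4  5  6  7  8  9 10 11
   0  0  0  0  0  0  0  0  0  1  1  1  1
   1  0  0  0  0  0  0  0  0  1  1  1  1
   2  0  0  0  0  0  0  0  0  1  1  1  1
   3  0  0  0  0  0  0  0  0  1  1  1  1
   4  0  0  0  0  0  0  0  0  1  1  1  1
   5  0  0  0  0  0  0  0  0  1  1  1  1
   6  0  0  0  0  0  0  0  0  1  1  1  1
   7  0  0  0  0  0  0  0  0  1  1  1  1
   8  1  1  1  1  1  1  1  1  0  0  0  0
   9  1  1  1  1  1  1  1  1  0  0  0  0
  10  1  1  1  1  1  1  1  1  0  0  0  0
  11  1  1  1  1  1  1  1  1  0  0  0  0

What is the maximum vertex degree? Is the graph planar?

Set-A vertices have degree 4; set-B vertices have degree 8. Maximum degree = max(8,4) = 8.
K_{8,4} contains K_{3,3} as a subgraph (since both sides have >= 3 vertices); by Kuratowski's theorem it is not planar.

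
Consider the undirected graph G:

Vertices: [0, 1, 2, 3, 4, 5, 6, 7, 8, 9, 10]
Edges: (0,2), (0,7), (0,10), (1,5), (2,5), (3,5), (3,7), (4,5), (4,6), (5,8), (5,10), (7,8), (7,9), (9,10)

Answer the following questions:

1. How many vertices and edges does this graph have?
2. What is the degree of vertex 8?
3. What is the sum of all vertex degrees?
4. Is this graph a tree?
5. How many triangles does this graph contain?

Count: 11 vertices, 14 edges.
Vertex 8 has neighbors [5, 7], degree = 2.
Handshaking lemma: 2 * 14 = 28.
A tree on 11 vertices has 10 edges. This graph has 14 edges (4 extra). Not a tree.
Number of triangles = 0.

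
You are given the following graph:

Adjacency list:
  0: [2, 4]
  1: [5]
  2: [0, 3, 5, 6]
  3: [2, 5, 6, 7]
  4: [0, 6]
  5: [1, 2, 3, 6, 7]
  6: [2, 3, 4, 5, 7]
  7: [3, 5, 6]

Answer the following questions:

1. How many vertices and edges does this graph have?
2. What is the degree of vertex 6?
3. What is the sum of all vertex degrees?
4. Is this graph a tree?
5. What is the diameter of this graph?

Count: 8 vertices, 13 edges.
Vertex 6 has neighbors [2, 3, 4, 5, 7], degree = 5.
Handshaking lemma: 2 * 13 = 26.
A tree on 8 vertices has 7 edges. This graph has 13 edges (6 extra). Not a tree.
Diameter (longest shortest path) = 3.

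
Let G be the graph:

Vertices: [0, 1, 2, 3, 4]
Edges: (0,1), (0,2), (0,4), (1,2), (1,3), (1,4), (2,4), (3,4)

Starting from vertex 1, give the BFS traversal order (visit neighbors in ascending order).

BFS from vertex 1 (neighbors processed in ascending order):
Visit order: 1, 0, 2, 3, 4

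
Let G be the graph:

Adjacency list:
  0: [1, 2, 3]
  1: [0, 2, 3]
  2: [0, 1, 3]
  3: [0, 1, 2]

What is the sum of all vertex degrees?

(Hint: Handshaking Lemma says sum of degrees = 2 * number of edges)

Count edges: 6 edges.
By Handshaking Lemma: sum of degrees = 2 * 6 = 12.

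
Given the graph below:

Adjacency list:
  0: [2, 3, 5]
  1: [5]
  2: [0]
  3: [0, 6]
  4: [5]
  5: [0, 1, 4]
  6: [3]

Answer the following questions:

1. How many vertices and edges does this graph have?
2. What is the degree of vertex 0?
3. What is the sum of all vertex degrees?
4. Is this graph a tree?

Count: 7 vertices, 6 edges.
Vertex 0 has neighbors [2, 3, 5], degree = 3.
Handshaking lemma: 2 * 6 = 12.
A graph is a tree iff it is connected and has exactly n-1 edges. This graph is connected (all 7 vertices in one component) and has 7-1 = 6 edges. It is a tree.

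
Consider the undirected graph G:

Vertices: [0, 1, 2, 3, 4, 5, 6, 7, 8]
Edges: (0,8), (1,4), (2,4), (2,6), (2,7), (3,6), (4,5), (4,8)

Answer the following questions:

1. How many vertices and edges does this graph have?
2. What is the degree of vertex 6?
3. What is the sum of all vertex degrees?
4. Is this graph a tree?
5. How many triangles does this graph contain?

Count: 9 vertices, 8 edges.
Vertex 6 has neighbors [2, 3], degree = 2.
Handshaking lemma: 2 * 8 = 16.
A graph is a tree iff it is connected and has exactly n-1 edges. This graph is connected (all 9 vertices in one component) and has 9-1 = 8 edges. It is a tree.
Number of triangles = 0.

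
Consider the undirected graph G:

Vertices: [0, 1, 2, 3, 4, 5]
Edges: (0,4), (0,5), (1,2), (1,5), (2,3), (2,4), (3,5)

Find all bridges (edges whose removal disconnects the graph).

No bridges found. The graph is 2-edge-connected (no single edge removal disconnects it).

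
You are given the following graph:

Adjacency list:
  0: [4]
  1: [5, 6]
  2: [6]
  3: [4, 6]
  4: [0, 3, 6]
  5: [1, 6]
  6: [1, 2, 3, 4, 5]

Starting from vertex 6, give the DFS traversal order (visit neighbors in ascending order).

DFS from vertex 6 (neighbors processed in ascending order):
Visit order: 6, 1, 5, 2, 3, 4, 0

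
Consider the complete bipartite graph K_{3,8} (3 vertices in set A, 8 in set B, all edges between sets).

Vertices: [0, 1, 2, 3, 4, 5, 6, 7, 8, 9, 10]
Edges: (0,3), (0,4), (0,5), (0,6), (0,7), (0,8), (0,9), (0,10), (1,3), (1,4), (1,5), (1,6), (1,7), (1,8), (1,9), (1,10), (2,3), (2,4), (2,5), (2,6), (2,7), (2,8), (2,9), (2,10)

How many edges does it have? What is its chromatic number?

K_{3,8} has 3 * 8 = 24 edges.
Bipartite graphs have chromatic number 2 (color each partition differently).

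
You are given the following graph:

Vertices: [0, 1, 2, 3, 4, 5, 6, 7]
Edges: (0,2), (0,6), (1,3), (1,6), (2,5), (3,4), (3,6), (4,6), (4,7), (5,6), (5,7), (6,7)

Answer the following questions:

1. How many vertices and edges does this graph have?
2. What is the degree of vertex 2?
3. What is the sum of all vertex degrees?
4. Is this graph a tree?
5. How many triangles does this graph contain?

Count: 8 vertices, 12 edges.
Vertex 2 has neighbors [0, 5], degree = 2.
Handshaking lemma: 2 * 12 = 24.
A tree on 8 vertices has 7 edges. This graph has 12 edges (5 extra). Not a tree.
Number of triangles = 4.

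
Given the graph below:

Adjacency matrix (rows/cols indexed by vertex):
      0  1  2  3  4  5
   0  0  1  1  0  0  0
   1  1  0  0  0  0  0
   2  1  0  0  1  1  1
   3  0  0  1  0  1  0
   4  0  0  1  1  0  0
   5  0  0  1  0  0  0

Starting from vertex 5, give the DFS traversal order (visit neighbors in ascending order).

DFS from vertex 5 (neighbors processed in ascending order):
Visit order: 5, 2, 0, 1, 3, 4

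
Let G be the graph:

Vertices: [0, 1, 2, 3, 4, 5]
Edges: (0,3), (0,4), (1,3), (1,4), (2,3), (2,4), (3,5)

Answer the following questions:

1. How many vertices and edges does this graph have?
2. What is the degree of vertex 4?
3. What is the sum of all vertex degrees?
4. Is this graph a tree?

Count: 6 vertices, 7 edges.
Vertex 4 has neighbors [0, 1, 2], degree = 3.
Handshaking lemma: 2 * 7 = 14.
A tree on 6 vertices has 5 edges. This graph has 7 edges (2 extra). Not a tree.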